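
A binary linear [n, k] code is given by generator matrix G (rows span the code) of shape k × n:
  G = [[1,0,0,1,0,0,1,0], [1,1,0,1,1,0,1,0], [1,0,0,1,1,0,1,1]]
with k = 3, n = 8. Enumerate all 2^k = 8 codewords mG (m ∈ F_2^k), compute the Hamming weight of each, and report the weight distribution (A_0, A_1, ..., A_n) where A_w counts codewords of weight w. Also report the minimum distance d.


Weight distribution: A_0 = 1, A_2 = 3, A_3 = 1, A_5 = 3. Minimum distance d = 2.

Enumerate all 2^3 = 8 messages m ∈ F_2^3.
For each, compute codeword c = mG in F_2^8, then tally its weight.
  m = 000 → c = 00000000, weight = 0.
  m = 100 → c = 10010010, weight = 3.
  m = 010 → c = 11011010, weight = 5.
  m = 110 → c = 01001000, weight = 2.
  m = 001 → c = 10011011, weight = 5.
  m = 101 → c = 00001001, weight = 2.
  m = 011 → c = 01000001, weight = 2.
  m = 111 → c = 11010011, weight = 5.
Tally weights:
  weight 0: 1 codewords.
  weight 2: 3 codewords.
  weight 3: 1 codewords.
  weight 5: 3 codewords.
Minimum distance d = smallest w > 0 with A_w > 0 = 2.
Sanity: Σ A_w = 8 = 2^3 = 8 ✓.


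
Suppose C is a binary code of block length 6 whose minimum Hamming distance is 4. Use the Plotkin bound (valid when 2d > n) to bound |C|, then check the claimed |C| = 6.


Plotkin bound M ≤ 4; given |C| = 6 > bound (violated).

Check applicability: 2d = 8, n = 6.
2d − n = 2 > 0, so Plotkin applies.
Compute d/(2d−n) = 4/2 ≈ 2.0000.
⌊d/(2d−n)⌋ = 2.
Plotkin bound: M ≤ 2·2 = 4.
Given |C| = 6, check: VIOLATED.
This |C| is above the Plotkin bound, so no binary code with n = 6, d = 4 and 6 codewords exists.


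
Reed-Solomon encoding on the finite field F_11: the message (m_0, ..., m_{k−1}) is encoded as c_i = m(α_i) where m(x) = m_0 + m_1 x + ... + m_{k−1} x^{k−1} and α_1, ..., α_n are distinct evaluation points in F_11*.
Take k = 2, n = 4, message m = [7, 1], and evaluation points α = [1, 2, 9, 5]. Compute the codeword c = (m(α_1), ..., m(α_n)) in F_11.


c = [8, 9, 5, 1]

Message polynomial: m(x) = 7 + 1·x (mod 11).
For each evaluation point α_i, compute m(α_i) mod 11:
  α_1 = 1: Horner steps 1 → 8, so m(1) = 8.
  α_2 = 2: Horner steps 1 → 9, so m(2) = 9.
  α_3 = 9: Horner steps 1 → 5, so m(9) = 5.
  α_4 = 5: Horner steps 1 → 1, so m(5) = 1.
Codeword c = [8, 9, 5, 1] ∈ F_11^4.


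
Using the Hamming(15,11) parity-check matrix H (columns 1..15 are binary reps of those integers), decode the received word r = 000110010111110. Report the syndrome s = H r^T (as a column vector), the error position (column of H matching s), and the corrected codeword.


s = (0, 1, 1, 1)^T, error position = 7, corrected codeword c = 000110110111110

Compute s = H r^T mod 2 one row at a time:
  s_1 = 1 + 0 + 1 + 1 + 1 + 1 + 1 + 0 = 6 ≡ 0 (mod 2).
  s_2 = 1 + 1 + 0 + 0 + 1 + 1 + 1 + 0 = 5 ≡ 1 (mod 2).
  s_3 = 0 + 0 + 0 + 0 + 1 + 1 + 1 + 0 = 3 ≡ 1 (mod 2).
  s_4 = 0 + 0 + 1 + 0 + 0 + 1 + 1 + 0 = 3 ≡ 1 (mod 2).
s = (0, 1, 1, 1)^T — this equals column 7 of H (binary 0111), so error is at position 7.
Correct: flip bit 7 of r = 000110010111110 to get c = 000110110111110.


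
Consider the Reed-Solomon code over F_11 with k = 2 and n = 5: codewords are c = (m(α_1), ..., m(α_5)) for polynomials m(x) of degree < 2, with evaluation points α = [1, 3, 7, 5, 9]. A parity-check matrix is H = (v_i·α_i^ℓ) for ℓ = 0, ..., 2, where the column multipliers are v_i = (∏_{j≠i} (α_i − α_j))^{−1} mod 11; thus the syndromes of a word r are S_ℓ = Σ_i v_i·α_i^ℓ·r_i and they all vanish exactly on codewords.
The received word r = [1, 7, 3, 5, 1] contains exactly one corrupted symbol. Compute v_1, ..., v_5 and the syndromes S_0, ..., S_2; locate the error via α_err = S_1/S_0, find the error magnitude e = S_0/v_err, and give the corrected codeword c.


S = (8, 8, 8), error at position 1, error magnitude e = 3, c = [9, 7, 3, 5, 1].

Step 1: column multipliers v_i = (∏_{j≠i}(α_i − α_j))^{−1} mod 11.
  i = 1 (α = 1): (1−3)(1−7)(1−5)(1−9) = (−2)·(−6)·(−4)·(−8) = 384 ≡ 10, so v_1 = 10^{−1} = 10 (mod 11).
  i = 2 (α = 3): (3−1)(3−7)(3−5)(3−9) = 2·(−4)·(−2)·(−6) = −96 ≡ 3, so v_2 = 3^{−1} = 4 (mod 11).
  i = 3 (α = 7): (7−1)(7−3)(7−5)(7−9) = 6·4·2·(−2) = −96 ≡ 3, so v_3 = 3^{−1} = 4 (mod 11).
  i = 4 (α = 5): (5−1)(5−3)(5−7)(5−9) = 4·2·(−2)·(−4) = 64 ≡ 9, so v_4 = 9^{−1} = 5 (mod 11).
  i = 5 (α = 9): (9−1)(9−3)(9−7)(9−5) = 8·6·2·4 = 384 ≡ 10, so v_5 = 10^{−1} = 10 (mod 11).
  v = [10, 4, 4, 5, 10].
Step 2: syndromes of r = [1, 7, 3, 5, 1] (all sums mod 11).
  S_0 = Σ v_i r_i = 10·1 + 4·7 + 4·3 + 5·5 + 10·1 = 85 ≡ 8.
  S_1 = Σ v_i α_i r_i = 10·1·1 + 4·3·7 + 4·7·3 + 5·5·5 + 10·9·1 = 393 ≡ 8.
  α_i^2 mod 11 = [1, 9, 5, 3, 4].
  S_2 = Σ v_i α_i^2 r_i = 10·1·1 + 4·9·7 + 4·5·3 + 5·3·5 + 10·4·1 = 437 ≡ 8.
  S = (8, 8, 8) ≠ 0, so r is not a codeword (an error is present).
Step 3: locate the error. For a single error e at position i, S_ℓ = v_i·e·α_i^ℓ, so α_err = S_1/S_0.
  S_0^{−1} = 8^{−1} = 7 (mod 11), so α_err = 8·7 = 56 ≡ 1 = α_1. Error position i = 1.
  Consistency check: S_2/S_1 = 8·7 = 56 ≡ 1 = α_err ✓ (single-error assumption holds).
Step 4: error magnitude e = S_0/v_1 = S_0·∏_{j≠1}(α_1 − α_j) = 8·10 = 80 ≡ 3 (mod 11).
Step 5: correct position 1: c_1 = r_1 − e = 1 − 3 ≡ 9 (mod 11). Hence c = [9, 7, 3, 5, 1].
  Check: interpolating c through the α_i gives m(x) = 10 + 10·x (degree < 2) with m(α_i) = c_i for every i, so c is indeed a codeword.


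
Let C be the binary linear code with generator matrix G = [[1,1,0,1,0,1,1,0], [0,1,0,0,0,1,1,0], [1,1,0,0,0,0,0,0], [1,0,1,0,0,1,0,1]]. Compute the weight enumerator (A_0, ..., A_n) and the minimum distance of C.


Weight distribution: A_0 = 1, A_2 = 3, A_3 = 4, A_4 = 3, A_5 = 4, A_6 = 1. Minimum distance d = 2.

Enumerate all 2^4 = 16 messages m ∈ F_2^4.
For each, compute codeword c = mG in F_2^8, then tally its weight.
  m = 0000 → c = 00000000, weight = 0.
  m = 1000 → c = 11010110, weight = 5.
  m = 0100 → c = 01000110, weight = 3.
  m = 1100 → c = 10010000, weight = 2.
  m = 0010 → c = 11000000, weight = 2.
  m = 1010 → c = 00010110, weight = 3.
  m = 0110 → c = 10000110, weight = 3.
  m = 1110 → c = 01010000, weight = 2.
  m = 0001 → c = 10100101, weight = 4.
  m = 1001 → c = 01110011, weight = 5.
  m = 0101 → c = 11100011, weight = 5.
  m = 1101 → c = 00110101, weight = 4.
  m = 0011 → c = 01100101, weight = 4.
  m = 1011 → c = 10110011, weight = 5.
  m = 0111 → c = 00100011, weight = 3.
  m = 1111 → c = 11110101, weight = 6.
Tally weights:
  weight 0: 1 codewords.
  weight 2: 3 codewords.
  weight 3: 4 codewords.
  weight 4: 3 codewords.
  weight 5: 4 codewords.
  weight 6: 1 codewords.
Minimum distance d = smallest w > 0 with A_w > 0 = 2.
Sanity: Σ A_w = 16 = 2^4 = 16 ✓.


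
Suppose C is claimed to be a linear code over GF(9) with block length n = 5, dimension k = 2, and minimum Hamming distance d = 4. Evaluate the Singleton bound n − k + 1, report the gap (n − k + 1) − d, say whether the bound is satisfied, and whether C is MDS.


Singleton RHS = n − k + 1 = 4, slack = 0, bound satisfied, MDS.

Singleton bound: d ≤ n − k + 1.
Here n = 5, k = 2, so n − k + 1 = 4.
Given d = 4, check d ≤ 4: YES.
Slack = (n − k + 1) − d = 0.
The code is MDS (slack = 0).
Description: the claimed parameters are [5, 2, 4]_9; such a code would be MDS (meets Singleton bound).


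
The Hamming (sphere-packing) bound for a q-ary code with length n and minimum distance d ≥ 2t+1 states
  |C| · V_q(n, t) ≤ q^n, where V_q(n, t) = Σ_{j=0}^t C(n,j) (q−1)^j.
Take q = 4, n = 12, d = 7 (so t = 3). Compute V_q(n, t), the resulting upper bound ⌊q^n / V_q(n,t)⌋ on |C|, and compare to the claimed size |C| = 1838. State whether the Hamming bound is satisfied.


V_q(n, t) = 6571, q^n = 16777216, Hamming bound = 2553, |C| = 1838 ≤ bound (satisfied).

Step 1: Compute V_q(n, t) = Σ_{j=0}^3 C(n, j) (q−1)^j.
  j = 0: C(12,0)·(3)^0 = 1·1 = 1.
  j = 1: C(12,1)·(3)^1 = 12·3 = 36.
  j = 2: C(12,2)·(3)^2 = 66·9 = 594.
  j = 3: C(12,3)·(3)^3 = 220·27 = 5940.
  V_q(n, t) = 1 + 36 + 594 + 5940 = 6571.
Step 2: q^n = 4^12 = 16777216.
Step 3: Hamming bound ⌊q^n / V_q(n,t)⌋ = ⌊16777216/6571⌋ = 2553.
Step 4: Compare |C| = 1838 to 2553: satisfied.
The claimed |C| lies below the Hamming bound.


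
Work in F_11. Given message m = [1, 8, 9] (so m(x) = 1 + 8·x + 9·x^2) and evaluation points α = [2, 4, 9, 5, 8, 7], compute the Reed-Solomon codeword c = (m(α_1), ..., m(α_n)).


c = [9, 1, 10, 2, 3, 3]

Message polynomial: m(x) = 1 + 8·x + 9·x^2 (mod 11).
For each evaluation point α_i, compute m(α_i) mod 11:
  α_1 = 2: Horner steps 9 → 4 → 9, so m(2) = 9.
  α_2 = 4: Horner steps 9 → 0 → 1, so m(4) = 1.
  α_3 = 9: Horner steps 9 → 1 → 10, so m(9) = 10.
  α_4 = 5: Horner steps 9 → 9 → 2, so m(5) = 2.
  α_5 = 8: Horner steps 9 → 3 → 3, so m(8) = 3.
  α_6 = 7: Horner steps 9 → 5 → 3, so m(7) = 3.
Codeword c = [9, 1, 10, 2, 3, 3] ∈ F_11^6.


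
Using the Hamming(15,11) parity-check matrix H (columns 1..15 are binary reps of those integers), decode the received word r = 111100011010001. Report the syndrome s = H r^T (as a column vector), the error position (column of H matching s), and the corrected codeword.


s = (0, 0, 0, 1)^T, error position = 1, corrected codeword c = 011100011010001

Compute s = H r^T mod 2 one row at a time:
  s_1 = 1 + 1 + 0 + 1 + 0 + 0 + 0 + 1 = 4 ≡ 0 (mod 2).
  s_2 = 1 + 0 + 0 + 0 + 0 + 0 + 0 + 1 = 2 ≡ 0 (mod 2).
  s_3 = 1 + 1 + 0 + 0 + 0 + 1 + 0 + 1 = 4 ≡ 0 (mod 2).
  s_4 = 1 + 1 + 0 + 0 + 1 + 1 + 0 + 1 = 5 ≡ 1 (mod 2).
s = (0, 0, 0, 1)^T — this equals column 1 of H (binary 0001), so error is at position 1.
Correct: flip bit 1 of r = 111100011010001 to get c = 011100011010001.


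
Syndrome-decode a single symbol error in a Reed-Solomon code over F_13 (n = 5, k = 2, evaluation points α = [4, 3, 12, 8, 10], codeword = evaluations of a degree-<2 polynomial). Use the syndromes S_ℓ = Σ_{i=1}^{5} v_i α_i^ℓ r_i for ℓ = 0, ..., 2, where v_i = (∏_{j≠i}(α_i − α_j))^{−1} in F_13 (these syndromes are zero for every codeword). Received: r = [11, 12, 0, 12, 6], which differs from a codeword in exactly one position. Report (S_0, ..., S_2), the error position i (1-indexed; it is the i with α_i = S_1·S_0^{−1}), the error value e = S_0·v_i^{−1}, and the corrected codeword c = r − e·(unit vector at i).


S = (8, 11, 7), error at position 2, error magnitude e = 11, c = [11, 1, 0, 12, 6].

Step 1: column multipliers v_i = (∏_{j≠i}(α_i − α_j))^{−1} mod 13.
  i = 1 (α = 4): (4−3)(4−12)(4−8)(4−10) = 1·(−8)·(−4)·(−6) = −192 ≡ 3, so v_1 = 3^{−1} = 9 (mod 13).
  i = 2 (α = 3): (3−4)(3−12)(3−8)(3−10) = (−1)·(−9)·(−5)·(−7) = 315 ≡ 3, so v_2 = 3^{−1} = 9 (mod 13).
  i = 3 (α = 12): (12−4)(12−3)(12−8)(12−10) = 8·9·4·2 = 576 ≡ 4, so v_3 = 4^{−1} = 10 (mod 13).
  i = 4 (α = 8): (8−4)(8−3)(8−12)(8−10) = 4·5·(−4)·(−2) = 160 ≡ 4, so v_4 = 4^{−1} = 10 (mod 13).
  i = 5 (α = 10): (10−4)(10−3)(10−12)(10−8) = 6·7·(−2)·2 = −168 ≡ 1, so v_5 = 1^{−1} = 1 (mod 13).
  v = [9, 9, 10, 10, 1].
Step 2: syndromes of r = [11, 12, 0, 12, 6] (all sums mod 13).
  S_0 = Σ v_i r_i = 9·11 + 9·12 + 10·0 + 10·12 + 1·6 = 333 ≡ 8.
  S_1 = Σ v_i α_i r_i = 9·4·11 + 9·3·12 + 10·12·0 + 10·8·12 + 1·10·6 = 1740 ≡ 11.
  α_i^2 mod 13 = [3, 9, 1, 12, 9].
  S_2 = Σ v_i α_i^2 r_i = 9·3·11 + 9·9·12 + 10·1·0 + 10·12·12 + 1·9·6 = 2763 ≡ 7.
  S = (8, 11, 7) ≠ 0, so r is not a codeword (an error is present).
Step 3: locate the error. For a single error e at position i, S_ℓ = v_i·e·α_i^ℓ, so α_err = S_1/S_0.
  S_0^{−1} = 8^{−1} = 5 (mod 13), so α_err = 11·5 = 55 ≡ 3 = α_2. Error position i = 2.
  Consistency check: S_2/S_1 = 7·6 = 42 ≡ 3 = α_err ✓ (single-error assumption holds).
Step 4: error magnitude e = S_0/v_2 = S_0·∏_{j≠2}(α_2 − α_j) = 8·3 = 24 ≡ 11 (mod 13).
Step 5: correct position 2: c_2 = r_2 − e = 12 − 11 ≡ 1 (mod 13). Hence c = [11, 1, 0, 12, 6].
  Check: interpolating c through the α_i gives m(x) = 10 + 10·x (degree < 2) with m(α_i) = c_i for every i, so c is indeed a codeword.


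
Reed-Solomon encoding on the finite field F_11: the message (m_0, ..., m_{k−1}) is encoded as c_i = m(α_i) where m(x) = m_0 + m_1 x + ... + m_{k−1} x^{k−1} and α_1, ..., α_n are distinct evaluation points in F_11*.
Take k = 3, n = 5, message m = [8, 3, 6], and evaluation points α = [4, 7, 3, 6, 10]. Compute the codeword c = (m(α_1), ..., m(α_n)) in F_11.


c = [6, 4, 5, 0, 0]

Message polynomial: m(x) = 8 + 3·x + 6·x^2 (mod 11).
For each evaluation point α_i, compute m(α_i) mod 11:
  α_1 = 4: Horner steps 6 → 5 → 6, so m(4) = 6.
  α_2 = 7: Horner steps 6 → 1 → 4, so m(7) = 4.
  α_3 = 3: Horner steps 6 → 10 → 5, so m(3) = 5.
  α_4 = 6: Horner steps 6 → 6 → 0, so m(6) = 0.
  α_5 = 10: Horner steps 6 → 8 → 0, so m(10) = 0.
Codeword c = [6, 4, 5, 0, 0] ∈ F_11^5.


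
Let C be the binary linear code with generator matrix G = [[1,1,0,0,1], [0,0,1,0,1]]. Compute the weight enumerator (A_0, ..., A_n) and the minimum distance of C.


Weight distribution: A_0 = 1, A_2 = 1, A_3 = 2. Minimum distance d = 2.

Enumerate all 2^2 = 4 messages m ∈ F_2^2.
For each, compute codeword c = mG in F_2^5, then tally its weight.
  m = 00 → c = 00000, weight = 0.
  m = 10 → c = 11001, weight = 3.
  m = 01 → c = 00101, weight = 2.
  m = 11 → c = 11100, weight = 3.
Tally weights:
  weight 0: 1 codewords.
  weight 2: 1 codewords.
  weight 3: 2 codewords.
Minimum distance d = smallest w > 0 with A_w > 0 = 2.
Sanity: Σ A_w = 4 = 2^2 = 4 ✓.


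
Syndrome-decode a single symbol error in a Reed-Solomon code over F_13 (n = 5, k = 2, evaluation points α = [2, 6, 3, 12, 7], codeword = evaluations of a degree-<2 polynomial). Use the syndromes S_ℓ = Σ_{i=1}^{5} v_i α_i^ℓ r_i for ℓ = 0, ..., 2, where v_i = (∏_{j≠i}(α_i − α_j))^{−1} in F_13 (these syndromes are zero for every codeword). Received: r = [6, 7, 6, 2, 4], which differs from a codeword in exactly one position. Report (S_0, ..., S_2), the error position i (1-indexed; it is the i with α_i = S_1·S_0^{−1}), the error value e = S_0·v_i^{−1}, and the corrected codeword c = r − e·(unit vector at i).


S = (9, 1, 3), error at position 3, error magnitude e = 3, c = [6, 7, 3, 2, 4].

Step 1: column multipliers v_i = (∏_{j≠i}(α_i − α_j))^{−1} mod 13.
  i = 1 (α = 2): (2−6)(2−3)(2−12)(2−7) = (−4)·(−1)·(−10)·(−5) = 200 ≡ 5, so v_1 = 5^{−1} = 8 (mod 13).
  i = 2 (α = 6): (6−2)(6−3)(6−12)(6−7) = 4·3·(−6)·(−1) = 72 ≡ 7, so v_2 = 7^{−1} = 2 (mod 13).
  i = 3 (α = 3): (3−2)(3−6)(3−12)(3−7) = 1·(−3)·(−9)·(−4) = −108 ≡ 9, so v_3 = 9^{−1} = 3 (mod 13).
  i = 4 (α = 12): (12−2)(12−6)(12−3)(12−7) = 10·6·9·5 = 2700 ≡ 9, so v_4 = 9^{−1} = 3 (mod 13).
  i = 5 (α = 7): (7−2)(7−6)(7−3)(7−12) = 5·1·4·(−5) = −100 ≡ 4, so v_5 = 4^{−1} = 10 (mod 13).
  v = [8, 2, 3, 3, 10].
Step 2: syndromes of r = [6, 7, 6, 2, 4] (all sums mod 13).
  S_0 = Σ v_i r_i = 8·6 + 2·7 + 3·6 + 3·2 + 10·4 = 126 ≡ 9.
  S_1 = Σ v_i α_i r_i = 8·2·6 + 2·6·7 + 3·3·6 + 3·12·2 + 10·7·4 = 586 ≡ 1.
  α_i^2 mod 13 = [4, 10, 9, 1, 10].
  S_2 = Σ v_i α_i^2 r_i = 8·4·6 + 2·10·7 + 3·9·6 + 3·1·2 + 10·10·4 = 900 ≡ 3.
  S = (9, 1, 3) ≠ 0, so r is not a codeword (an error is present).
Step 3: locate the error. For a single error e at position i, S_ℓ = v_i·e·α_i^ℓ, so α_err = S_1/S_0.
  S_0^{−1} = 9^{−1} = 3 (mod 13), so α_err = 1·3 = 3 ≡ 3 = α_3. Error position i = 3.
  Consistency check: S_2/S_1 = 3·1 = 3 ≡ 3 = α_err ✓ (single-error assumption holds).
Step 4: error magnitude e = S_0/v_3 = S_0·∏_{j≠3}(α_3 − α_j) = 9·9 = 81 ≡ 3 (mod 13).
Step 5: correct position 3: c_3 = r_3 − e = 6 − 3 ≡ 3 (mod 13). Hence c = [6, 7, 3, 2, 4].
  Check: interpolating c through the α_i gives m(x) = 12 + 10·x (degree < 2) with m(α_i) = c_i for every i, so c is indeed a codeword.


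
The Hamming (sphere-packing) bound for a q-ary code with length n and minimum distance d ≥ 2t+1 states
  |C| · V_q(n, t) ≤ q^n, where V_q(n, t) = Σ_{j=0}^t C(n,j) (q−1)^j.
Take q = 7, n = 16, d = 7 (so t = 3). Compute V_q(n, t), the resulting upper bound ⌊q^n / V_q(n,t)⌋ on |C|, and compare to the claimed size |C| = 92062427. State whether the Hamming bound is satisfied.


V_q(n, t) = 125377, q^n = 33232930569601, Hamming bound = 265064011, |C| = 92062427 ≤ bound (satisfied).

Step 1: Compute V_q(n, t) = Σ_{j=0}^3 C(n, j) (q−1)^j.
  j = 0: C(16,0)·(6)^0 = 1·1 = 1.
  j = 1: C(16,1)·(6)^1 = 16·6 = 96.
  j = 2: C(16,2)·(6)^2 = 120·36 = 4320.
  j = 3: C(16,3)·(6)^3 = 560·216 = 120960.
  V_q(n, t) = 1 + 96 + 4320 + 120960 = 125377.
Step 2: q^n = 7^16 = 33232930569601.
Step 3: Hamming bound ⌊q^n / V_q(n,t)⌋ = ⌊33232930569601/125377⌋ = 265064011.
Step 4: Compare |C| = 92062427 to 265064011: satisfied.
The claimed |C| lies below the Hamming bound.


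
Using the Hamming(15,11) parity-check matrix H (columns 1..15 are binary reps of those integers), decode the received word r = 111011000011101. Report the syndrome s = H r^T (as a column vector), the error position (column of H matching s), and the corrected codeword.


s = (0, 1, 1, 0)^T, error position = 6, corrected codeword c = 111010000011101

Compute s = H r^T mod 2 one row at a time:
  s_1 = 0 + 0 + 0 + 1 + 1 + 1 + 0 + 1 = 4 ≡ 0 (mod 2).
  s_2 = 0 + 1 + 1 + 0 + 1 + 1 + 0 + 1 = 5 ≡ 1 (mod 2).
  s_3 = 1 + 1 + 1 + 0 + 0 + 1 + 0 + 1 = 5 ≡ 1 (mod 2).
  s_4 = 1 + 1 + 1 + 0 + 0 + 1 + 1 + 1 = 6 ≡ 0 (mod 2).
s = (0, 1, 1, 0)^T — this equals column 6 of H (binary 0110), so error is at position 6.
Correct: flip bit 6 of r = 111011000011101 to get c = 111010000011101.


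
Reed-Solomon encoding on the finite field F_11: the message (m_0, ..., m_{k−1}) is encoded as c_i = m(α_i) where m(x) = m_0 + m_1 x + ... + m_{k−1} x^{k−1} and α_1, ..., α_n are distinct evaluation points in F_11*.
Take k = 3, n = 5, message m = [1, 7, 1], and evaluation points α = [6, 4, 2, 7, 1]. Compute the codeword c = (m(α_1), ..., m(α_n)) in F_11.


c = [2, 1, 8, 0, 9]

Message polynomial: m(x) = 1 + 7·x + 1·x^2 (mod 11).
For each evaluation point α_i, compute m(α_i) mod 11:
  α_1 = 6: Horner steps 1 → 2 → 2, so m(6) = 2.
  α_2 = 4: Horner steps 1 → 0 → 1, so m(4) = 1.
  α_3 = 2: Horner steps 1 → 9 → 8, so m(2) = 8.
  α_4 = 7: Horner steps 1 → 3 → 0, so m(7) = 0.
  α_5 = 1: Horner steps 1 → 8 → 9, so m(1) = 9.
Codeword c = [2, 1, 8, 0, 9] ∈ F_11^5.


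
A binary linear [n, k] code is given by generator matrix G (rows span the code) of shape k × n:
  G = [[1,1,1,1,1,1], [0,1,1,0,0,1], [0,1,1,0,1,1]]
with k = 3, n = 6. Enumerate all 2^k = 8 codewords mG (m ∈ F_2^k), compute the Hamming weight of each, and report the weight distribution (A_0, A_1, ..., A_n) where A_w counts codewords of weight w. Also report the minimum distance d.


Weight distribution: A_0 = 1, A_1 = 1, A_2 = 1, A_3 = 2, A_4 = 1, A_5 = 1, A_6 = 1. Minimum distance d = 1.

Enumerate all 2^3 = 8 messages m ∈ F_2^3.
For each, compute codeword c = mG in F_2^6, then tally its weight.
  m = 000 → c = 000000, weight = 0.
  m = 100 → c = 111111, weight = 6.
  m = 010 → c = 011001, weight = 3.
  m = 110 → c = 100110, weight = 3.
  m = 001 → c = 011011, weight = 4.
  m = 101 → c = 100100, weight = 2.
  m = 011 → c = 000010, weight = 1.
  m = 111 → c = 111101, weight = 5.
Tally weights:
  weight 0: 1 codewords.
  weight 1: 1 codewords.
  weight 2: 1 codewords.
  weight 3: 2 codewords.
  weight 4: 1 codewords.
  weight 5: 1 codewords.
  weight 6: 1 codewords.
Minimum distance d = smallest w > 0 with A_w > 0 = 1.
Sanity: Σ A_w = 8 = 2^3 = 8 ✓.


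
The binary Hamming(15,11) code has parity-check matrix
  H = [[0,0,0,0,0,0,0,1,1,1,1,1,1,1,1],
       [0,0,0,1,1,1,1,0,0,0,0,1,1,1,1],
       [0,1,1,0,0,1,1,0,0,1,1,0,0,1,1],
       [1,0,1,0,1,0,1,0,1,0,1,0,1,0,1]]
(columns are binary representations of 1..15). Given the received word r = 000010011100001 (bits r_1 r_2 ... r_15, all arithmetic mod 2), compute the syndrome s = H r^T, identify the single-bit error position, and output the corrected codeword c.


s = (0, 0, 0, 1)^T, error position = 1, corrected codeword c = 100010011100001

Compute s = H r^T mod 2 one row at a time:
  s_1 = 1 + 1 + 1 + 0 + 0 + 0 + 0 + 1 = 4 ≡ 0 (mod 2).
  s_2 = 0 + 1 + 0 + 0 + 0 + 0 + 0 + 1 = 2 ≡ 0 (mod 2).
  s_3 = 0 + 0 + 0 + 0 + 1 + 0 + 0 + 1 = 2 ≡ 0 (mod 2).
  s_4 = 0 + 0 + 1 + 0 + 1 + 0 + 0 + 1 = 3 ≡ 1 (mod 2).
s = (0, 0, 0, 1)^T — this equals column 1 of H (binary 0001), so error is at position 1.
Correct: flip bit 1 of r = 000010011100001 to get c = 100010011100001.


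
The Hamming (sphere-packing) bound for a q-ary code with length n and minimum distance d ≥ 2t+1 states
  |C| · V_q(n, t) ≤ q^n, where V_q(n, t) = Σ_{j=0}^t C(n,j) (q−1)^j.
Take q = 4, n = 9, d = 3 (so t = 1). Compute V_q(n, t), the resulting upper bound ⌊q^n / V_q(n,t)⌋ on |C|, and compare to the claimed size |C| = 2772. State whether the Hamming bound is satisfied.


V_q(n, t) = 28, q^n = 262144, Hamming bound = 9362, |C| = 2772 ≤ bound (satisfied).

Step 1: Compute V_q(n, t) = Σ_{j=0}^1 C(n, j) (q−1)^j.
  j = 0: C(9,0)·(3)^0 = 1·1 = 1.
  j = 1: C(9,1)·(3)^1 = 9·3 = 27.
  V_q(n, t) = 1 + 27 = 28.
Step 2: q^n = 4^9 = 262144.
Step 3: Hamming bound ⌊q^n / V_q(n,t)⌋ = ⌊262144/28⌋ = 9362.
Step 4: Compare |C| = 2772 to 9362: satisfied.
The claimed |C| lies below the Hamming bound.


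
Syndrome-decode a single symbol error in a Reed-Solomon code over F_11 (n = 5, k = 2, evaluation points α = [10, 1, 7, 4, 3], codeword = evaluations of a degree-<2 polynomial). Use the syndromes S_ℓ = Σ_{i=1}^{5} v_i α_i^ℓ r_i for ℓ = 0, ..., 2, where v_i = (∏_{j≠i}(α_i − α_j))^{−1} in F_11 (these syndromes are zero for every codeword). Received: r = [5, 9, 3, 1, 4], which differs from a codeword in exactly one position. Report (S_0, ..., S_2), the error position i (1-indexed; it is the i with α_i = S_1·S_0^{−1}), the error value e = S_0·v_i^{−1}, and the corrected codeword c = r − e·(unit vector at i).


S = (2, 2, 2), error at position 2, error magnitude e = 10, c = [5, 10, 3, 1, 4].

Step 1: column multipliers v_i = (∏_{j≠i}(α_i − α_j))^{−1} mod 11.
  i = 1 (α = 10): (10−1)(10−7)(10−4)(10−3) = 9·3·6·7 = 1134 ≡ 1, so v_1 = 1^{−1} = 1 (mod 11).
  i = 2 (α = 1): (1−10)(1−7)(1−4)(1−3) = (−9)·(−6)·(−3)·(−2) = 324 ≡ 5, so v_2 = 5^{−1} = 9 (mod 11).
  i = 3 (α = 7): (7−10)(7−1)(7−4)(7−3) = (−3)·6·3·4 = −216 ≡ 4, so v_3 = 4^{−1} = 3 (mod 11).
  i = 4 (α = 4): (4−10)(4−1)(4−7)(4−3) = (−6)·3·(−3)·1 = 54 ≡ 10, so v_4 = 10^{−1} = 10 (mod 11).
  i = 5 (α = 3): (3−10)(3−1)(3−7)(3−4) = (−7)·2·(−4)·(−1) = −56 ≡ 10, so v_5 = 10^{−1} = 10 (mod 11).
  v = [1, 9, 3, 10, 10].
Step 2: syndromes of r = [5, 9, 3, 1, 4] (all sums mod 11).
  S_0 = Σ v_i r_i = 1·5 + 9·9 + 3·3 + 10·1 + 10·4 = 145 ≡ 2.
  S_1 = Σ v_i α_i r_i = 1·10·5 + 9·1·9 + 3·7·3 + 10·4·1 + 10·3·4 = 354 ≡ 2.
  α_i^2 mod 11 = [1, 1, 5, 5, 9].
  S_2 = Σ v_i α_i^2 r_i = 1·1·5 + 9·1·9 + 3·5·3 + 10·5·1 + 10·9·4 = 541 ≡ 2.
  S = (2, 2, 2) ≠ 0, so r is not a codeword (an error is present).
Step 3: locate the error. For a single error e at position i, S_ℓ = v_i·e·α_i^ℓ, so α_err = S_1/S_0.
  S_0^{−1} = 2^{−1} = 6 (mod 11), so α_err = 2·6 = 12 ≡ 1 = α_2. Error position i = 2.
  Consistency check: S_2/S_1 = 2·6 = 12 ≡ 1 = α_err ✓ (single-error assumption holds).
Step 4: error magnitude e = S_0/v_2 = S_0·∏_{j≠2}(α_2 − α_j) = 2·5 = 10 ≡ 10 (mod 11).
Step 5: correct position 2: c_2 = r_2 − e = 9 − 10 ≡ 10 (mod 11). Hence c = [5, 10, 3, 1, 4].
  Check: interpolating c through the α_i gives m(x) = 2 + 8·x (degree < 2) with m(α_i) = c_i for every i, so c is indeed a codeword.


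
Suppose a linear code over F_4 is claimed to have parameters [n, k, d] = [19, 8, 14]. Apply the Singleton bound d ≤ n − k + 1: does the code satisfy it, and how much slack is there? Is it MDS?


Singleton RHS = n − k + 1 = 12, slack = -2, bound violated (no such code; not MDS).

Singleton bound: d ≤ n − k + 1.
Here n = 19, k = 8, so n − k + 1 = 12.
Given d = 14, check d ≤ 12: NO.
Slack = (n − k + 1) − d = -2.
The slack is negative: d = 14 exceeds n − k + 1 = 12 by 2, so the Singleton bound is violated and no linear [19, 8, 14]_4 code can exist. In particular it is not MDS (MDS requires d = n − k + 1 exactly).
Description: the claimed parameters are [19, 8, 14]_4; such a code would be impossible (violates the Singleton bound).


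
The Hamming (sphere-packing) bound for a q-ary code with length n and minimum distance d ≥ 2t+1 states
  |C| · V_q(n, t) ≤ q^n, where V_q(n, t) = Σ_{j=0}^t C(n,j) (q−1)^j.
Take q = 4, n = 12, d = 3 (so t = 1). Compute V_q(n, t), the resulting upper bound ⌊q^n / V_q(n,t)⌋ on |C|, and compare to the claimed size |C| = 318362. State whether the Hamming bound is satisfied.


V_q(n, t) = 37, q^n = 16777216, Hamming bound = 453438, |C| = 318362 ≤ bound (satisfied).

Step 1: Compute V_q(n, t) = Σ_{j=0}^1 C(n, j) (q−1)^j.
  j = 0: C(12,0)·(3)^0 = 1·1 = 1.
  j = 1: C(12,1)·(3)^1 = 12·3 = 36.
  V_q(n, t) = 1 + 36 = 37.
Step 2: q^n = 4^12 = 16777216.
Step 3: Hamming bound ⌊q^n / V_q(n,t)⌋ = ⌊16777216/37⌋ = 453438.
Step 4: Compare |C| = 318362 to 453438: satisfied.
The claimed |C| lies below the Hamming bound.


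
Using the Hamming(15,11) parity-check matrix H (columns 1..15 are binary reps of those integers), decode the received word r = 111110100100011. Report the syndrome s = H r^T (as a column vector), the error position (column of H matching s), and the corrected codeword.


s = (1, 1, 0, 1)^T, error position = 13, corrected codeword c = 111110100100111

Compute s = H r^T mod 2 one row at a time:
  s_1 = 0 + 0 + 1 + 0 + 0 + 0 + 1 + 1 = 3 ≡ 1 (mod 2).
  s_2 = 1 + 1 + 0 + 1 + 0 + 0 + 1 + 1 = 5 ≡ 1 (mod 2).
  s_3 = 1 + 1 + 0 + 1 + 1 + 0 + 1 + 1 = 6 ≡ 0 (mod 2).
  s_4 = 1 + 1 + 1 + 1 + 0 + 0 + 0 + 1 = 5 ≡ 1 (mod 2).
s = (1, 1, 0, 1)^T — this equals column 13 of H (binary 1101), so error is at position 13.
Correct: flip bit 13 of r = 111110100100011 to get c = 111110100100111.


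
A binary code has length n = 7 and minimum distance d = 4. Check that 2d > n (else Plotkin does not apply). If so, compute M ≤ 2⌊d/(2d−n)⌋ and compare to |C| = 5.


Plotkin bound M ≤ 8; given |C| = 5 ≤ bound (satisfied).

Check applicability: 2d = 8, n = 7.
2d − n = 1 > 0, so Plotkin applies.
Compute d/(2d−n) = 4/1 ≈ 4.0000.
⌊d/(2d−n)⌋ = 4.
Plotkin bound: M ≤ 2·4 = 8.
Given |C| = 5, check: satisfied.
This |C| is below the Plotkin bound.


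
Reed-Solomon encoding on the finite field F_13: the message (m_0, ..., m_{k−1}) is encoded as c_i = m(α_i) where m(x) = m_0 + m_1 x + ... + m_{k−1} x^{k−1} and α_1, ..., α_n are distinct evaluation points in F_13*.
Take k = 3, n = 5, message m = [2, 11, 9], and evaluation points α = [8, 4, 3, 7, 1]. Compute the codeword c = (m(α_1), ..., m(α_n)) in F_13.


c = [3, 8, 12, 0, 9]

Message polynomial: m(x) = 2 + 11·x + 9·x^2 (mod 13).
For each evaluation point α_i, compute m(α_i) mod 13:
  α_1 = 8: Horner steps 9 → 5 → 3, so m(8) = 3.
  α_2 = 4: Horner steps 9 → 8 → 8, so m(4) = 8.
  α_3 = 3: Horner steps 9 → 12 → 12, so m(3) = 12.
  α_4 = 7: Horner steps 9 → 9 → 0, so m(7) = 0.
  α_5 = 1: Horner steps 9 → 7 → 9, so m(1) = 9.
Codeword c = [3, 8, 12, 0, 9] ∈ F_13^5.


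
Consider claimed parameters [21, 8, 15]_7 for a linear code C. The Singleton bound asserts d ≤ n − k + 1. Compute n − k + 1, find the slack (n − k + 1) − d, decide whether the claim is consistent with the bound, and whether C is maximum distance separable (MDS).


Singleton RHS = n − k + 1 = 14, slack = -1, bound violated (no such code; not MDS).

Singleton bound: d ≤ n − k + 1.
Here n = 21, k = 8, so n − k + 1 = 14.
Given d = 15, check d ≤ 14: NO.
Slack = (n − k + 1) − d = -1.
The slack is negative: d = 15 exceeds n − k + 1 = 14 by 1, so the Singleton bound is violated and no linear [21, 8, 15]_7 code can exist. In particular it is not MDS (MDS requires d = n − k + 1 exactly).
Description: the claimed parameters are [21, 8, 15]_7; such a code would be impossible (violates the Singleton bound).


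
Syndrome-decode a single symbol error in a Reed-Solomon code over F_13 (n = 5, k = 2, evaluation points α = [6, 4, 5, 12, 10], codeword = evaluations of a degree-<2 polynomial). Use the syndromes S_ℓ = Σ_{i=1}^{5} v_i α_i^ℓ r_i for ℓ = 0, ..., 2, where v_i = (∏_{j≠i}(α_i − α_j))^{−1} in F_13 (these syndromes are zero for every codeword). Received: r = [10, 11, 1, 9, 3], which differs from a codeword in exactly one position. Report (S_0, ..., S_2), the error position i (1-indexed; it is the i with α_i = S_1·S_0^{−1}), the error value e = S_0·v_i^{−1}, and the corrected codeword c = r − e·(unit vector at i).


S = (5, 4, 11), error at position 1, error magnitude e = 6, c = [4, 11, 1, 9, 3].

Step 1: column multipliers v_i = (∏_{j≠i}(α_i − α_j))^{−1} mod 13.
  i = 1 (α = 6): (6−4)(6−5)(6−12)(6−10) = 2·1·(−6)·(−4) = 48 ≡ 9, so v_1 = 9^{−1} = 3 (mod 13).
  i = 2 (α = 4): (4−6)(4−5)(4−12)(4−10) = (−2)·(−1)·(−8)·(−6) = 96 ≡ 5, so v_2 = 5^{−1} = 8 (mod 13).
  i = 3 (α = 5): (5−6)(5−4)(5−12)(5−10) = (−1)·1·(−7)·(−5) = −35 ≡ 4, so v_3 = 4^{−1} = 10 (mod 13).
  i = 4 (α = 12): (12−6)(12−4)(12−5)(12−10) = 6·8·7·2 = 672 ≡ 9, so v_4 = 9^{−1} = 3 (mod 13).
  i = 5 (α = 10): (10−6)(10−4)(10−5)(10−12) = 4·6·5·(−2) = −240 ≡ 7, so v_5 = 7^{−1} = 2 (mod 13).
  v = [3, 8, 10, 3, 2].
Step 2: syndromes of r = [10, 11, 1, 9, 3] (all sums mod 13).
  S_0 = Σ v_i r_i = 3·10 + 8·11 + 10·1 + 3·9 + 2·3 = 161 ≡ 5.
  S_1 = Σ v_i α_i r_i = 3·6·10 + 8·4·11 + 10·5·1 + 3·12·9 + 2·10·3 = 966 ≡ 4.
  α_i^2 mod 13 = [10, 3, 12, 1, 9].
  S_2 = Σ v_i α_i^2 r_i = 3·10·10 + 8·3·11 + 10·12·1 + 3·1·9 + 2·9·3 = 765 ≡ 11.
  S = (5, 4, 11) ≠ 0, so r is not a codeword (an error is present).
Step 3: locate the error. For a single error e at position i, S_ℓ = v_i·e·α_i^ℓ, so α_err = S_1/S_0.
  S_0^{−1} = 5^{−1} = 8 (mod 13), so α_err = 4·8 = 32 ≡ 6 = α_1. Error position i = 1.
  Consistency check: S_2/S_1 = 11·10 = 110 ≡ 6 = α_err ✓ (single-error assumption holds).
Step 4: error magnitude e = S_0/v_1 = S_0·∏_{j≠1}(α_1 − α_j) = 5·9 = 45 ≡ 6 (mod 13).
Step 5: correct position 1: c_1 = r_1 − e = 10 − 6 ≡ 4 (mod 13). Hence c = [4, 11, 1, 9, 3].
  Check: interpolating c through the α_i gives m(x) = 12 + 3·x (degree < 2) with m(α_i) = c_i for every i, so c is indeed a codeword.


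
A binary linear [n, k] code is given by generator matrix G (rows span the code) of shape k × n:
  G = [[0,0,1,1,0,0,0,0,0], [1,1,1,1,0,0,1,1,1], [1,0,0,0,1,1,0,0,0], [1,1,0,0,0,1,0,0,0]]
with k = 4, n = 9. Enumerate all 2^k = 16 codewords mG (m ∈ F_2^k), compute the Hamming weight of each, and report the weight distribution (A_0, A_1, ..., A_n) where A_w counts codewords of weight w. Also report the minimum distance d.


Weight distribution: A_0 = 1, A_2 = 2, A_3 = 2, A_4 = 2, A_5 = 4, A_6 = 2, A_7 = 2, A_8 = 1. Minimum distance d = 2.

Enumerate all 2^4 = 16 messages m ∈ F_2^4.
For each, compute codeword c = mG in F_2^9, then tally its weight.
  m = 0000 → c = 000000000, weight = 0.
  m = 1000 → c = 001100000, weight = 2.
  m = 0100 → c = 111100111, weight = 7.
  m = 1100 → c = 110000111, weight = 5.
  m = 0010 → c = 100011000, weight = 3.
  m = 1010 → c = 101111000, weight = 5.
  m = 0110 → c = 011111111, weight = 8.
  m = 1110 → c = 010011111, weight = 6.
  m = 0001 → c = 110001000, weight = 3.
  m = 1001 → c = 111101000, weight = 5.
  m = 0101 → c = 001101111, weight = 6.
  m = 1101 → c = 000001111, weight = 4.
  m = 0011 → c = 010010000, weight = 2.
  m = 1011 → c = 011110000, weight = 4.
  m = 0111 → c = 101110111, weight = 7.
  m = 1111 → c = 100010111, weight = 5.
Tally weights:
  weight 0: 1 codewords.
  weight 2: 2 codewords.
  weight 3: 2 codewords.
  weight 4: 2 codewords.
  weight 5: 4 codewords.
  weight 6: 2 codewords.
  weight 7: 2 codewords.
  weight 8: 1 codewords.
Minimum distance d = smallest w > 0 with A_w > 0 = 2.
Sanity: Σ A_w = 16 = 2^4 = 16 ✓.


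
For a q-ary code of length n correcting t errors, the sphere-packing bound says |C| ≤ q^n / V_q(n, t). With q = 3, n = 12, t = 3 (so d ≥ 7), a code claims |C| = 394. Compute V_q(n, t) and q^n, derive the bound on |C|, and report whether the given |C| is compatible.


V_q(n, t) = 2049, q^n = 531441, Hamming bound = 259, |C| = 394 > bound (violated).

Step 1: Compute V_q(n, t) = Σ_{j=0}^3 C(n, j) (q−1)^j.
  j = 0: C(12,0)·(2)^0 = 1·1 = 1.
  j = 1: C(12,1)·(2)^1 = 12·2 = 24.
  j = 2: C(12,2)·(2)^2 = 66·4 = 264.
  j = 3: C(12,3)·(2)^3 = 220·8 = 1760.
  V_q(n, t) = 1 + 24 + 264 + 1760 = 2049.
Step 2: q^n = 3^12 = 531441.
Step 3: Hamming bound ⌊q^n / V_q(n,t)⌋ = ⌊531441/2049⌋ = 259.
Step 4: Compare |C| = 394 to 259: violated.
The claimed |C| lies above the Hamming bound, so no 3-ary code of length 12 with d ≥ 7 can have 394 codewords.


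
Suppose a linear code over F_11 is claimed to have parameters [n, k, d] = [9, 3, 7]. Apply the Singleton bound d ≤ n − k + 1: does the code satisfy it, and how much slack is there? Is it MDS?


Singleton RHS = n − k + 1 = 7, slack = 0, bound satisfied, MDS.

Singleton bound: d ≤ n − k + 1.
Here n = 9, k = 3, so n − k + 1 = 7.
Given d = 7, check d ≤ 7: YES.
Slack = (n − k + 1) − d = 0.
The code is MDS (slack = 0).
Description: the claimed parameters are [9, 3, 7]_11; such a code would be MDS (meets Singleton bound).


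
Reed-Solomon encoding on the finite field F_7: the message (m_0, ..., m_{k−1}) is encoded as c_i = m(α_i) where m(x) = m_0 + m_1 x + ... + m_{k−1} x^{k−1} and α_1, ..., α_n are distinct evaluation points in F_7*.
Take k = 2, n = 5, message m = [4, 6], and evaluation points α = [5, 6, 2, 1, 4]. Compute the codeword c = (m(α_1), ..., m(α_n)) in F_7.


c = [6, 5, 2, 3, 0]

Message polynomial: m(x) = 4 + 6·x (mod 7).
For each evaluation point α_i, compute m(α_i) mod 7:
  α_1 = 5: Horner steps 6 → 6, so m(5) = 6.
  α_2 = 6: Horner steps 6 → 5, so m(6) = 5.
  α_3 = 2: Horner steps 6 → 2, so m(2) = 2.
  α_4 = 1: Horner steps 6 → 3, so m(1) = 3.
  α_5 = 4: Horner steps 6 → 0, so m(4) = 0.
Codeword c = [6, 5, 2, 3, 0] ∈ F_7^5.


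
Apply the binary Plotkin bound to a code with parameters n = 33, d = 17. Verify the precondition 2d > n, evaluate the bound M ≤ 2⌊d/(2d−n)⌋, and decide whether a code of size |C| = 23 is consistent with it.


Plotkin bound M ≤ 34; given |C| = 23 ≤ bound (satisfied).

Check applicability: 2d = 34, n = 33.
2d − n = 1 > 0, so Plotkin applies.
Compute d/(2d−n) = 17/1 ≈ 17.0000.
⌊d/(2d−n)⌋ = 17.
Plotkin bound: M ≤ 2·17 = 34.
Given |C| = 23, check: satisfied.
This |C| is below the Plotkin bound.


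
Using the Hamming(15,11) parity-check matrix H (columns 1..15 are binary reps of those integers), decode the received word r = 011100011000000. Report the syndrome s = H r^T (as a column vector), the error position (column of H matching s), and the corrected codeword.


s = (0, 1, 0, 0)^T, error position = 4, corrected codeword c = 011000011000000

Compute s = H r^T mod 2 one row at a time:
  s_1 = 1 + 1 + 0 + 0 + 0 + 0 + 0 + 0 = 2 ≡ 0 (mod 2).
  s_2 = 1 + 0 + 0 + 0 + 0 + 0 + 0 + 0 = 1 ≡ 1 (mod 2).
  s_3 = 1 + 1 + 0 + 0 + 0 + 0 + 0 + 0 = 2 ≡ 0 (mod 2).
  s_4 = 0 + 1 + 0 + 0 + 1 + 0 + 0 + 0 = 2 ≡ 0 (mod 2).
s = (0, 1, 0, 0)^T — this equals column 4 of H (binary 0100), so error is at position 4.
Correct: flip bit 4 of r = 011100011000000 to get c = 011000011000000.


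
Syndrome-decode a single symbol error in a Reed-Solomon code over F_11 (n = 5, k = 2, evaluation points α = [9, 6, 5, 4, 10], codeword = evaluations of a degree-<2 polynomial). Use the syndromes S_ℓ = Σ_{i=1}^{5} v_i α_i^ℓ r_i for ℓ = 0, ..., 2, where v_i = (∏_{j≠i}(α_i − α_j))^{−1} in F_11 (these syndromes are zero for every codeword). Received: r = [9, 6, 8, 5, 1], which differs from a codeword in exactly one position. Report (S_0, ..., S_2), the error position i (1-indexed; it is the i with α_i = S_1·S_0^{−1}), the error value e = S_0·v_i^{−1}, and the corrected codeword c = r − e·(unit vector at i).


S = (3, 7, 9), error at position 2, error magnitude e = 6, c = [9, 0, 8, 5, 1].

Step 1: column multipliers v_i = (∏_{j≠i}(α_i − α_j))^{−1} mod 11.
  i = 1 (α = 9): (9−6)(9−5)(9−4)(9−10) = 3·4·5·(−1) = −60 ≡ 6, so v_1 = 6^{−1} = 2 (mod 11).
  i = 2 (α = 6): (6−9)(6−5)(6−4)(6−10) = (−3)·1·2·(−4) = 24 ≡ 2, so v_2 = 2^{−1} = 6 (mod 11).
  i = 3 (α = 5): (5−9)(5−6)(5−4)(5−10) = (−4)·(−1)·1·(−5) = −20 ≡ 2, so v_3 = 2^{−1} = 6 (mod 11).
  i = 4 (α = 4): (4−9)(4−6)(4−5)(4−10) = (−5)·(−2)·(−1)·(−6) = 60 ≡ 5, so v_4 = 5^{−1} = 9 (mod 11).
  i = 5 (α = 10): (10−9)(10−6)(10−5)(10−4) = 1·4·5·6 = 120 ≡ 10, so v_5 = 10^{−1} = 10 (mod 11).
  v = [2, 6, 6, 9, 10].
Step 2: syndromes of r = [9, 6, 8, 5, 1] (all sums mod 11).
  S_0 = Σ v_i r_i = 2·9 + 6·6 + 6·8 + 9·5 + 10·1 = 157 ≡ 3.
  S_1 = Σ v_i α_i r_i = 2·9·9 + 6·6·6 + 6·5·8 + 9·4·5 + 10·10·1 = 898 ≡ 7.
  α_i^2 mod 11 = [4, 3, 3, 5, 1].
  S_2 = Σ v_i α_i^2 r_i = 2·4·9 + 6·3·6 + 6·3·8 + 9·5·5 + 10·1·1 = 559 ≡ 9.
  S = (3, 7, 9) ≠ 0, so r is not a codeword (an error is present).
Step 3: locate the error. For a single error e at position i, S_ℓ = v_i·e·α_i^ℓ, so α_err = S_1/S_0.
  S_0^{−1} = 3^{−1} = 4 (mod 11), so α_err = 7·4 = 28 ≡ 6 = α_2. Error position i = 2.
  Consistency check: S_2/S_1 = 9·8 = 72 ≡ 6 = α_err ✓ (single-error assumption holds).
Step 4: error magnitude e = S_0/v_2 = S_0·∏_{j≠2}(α_2 − α_j) = 3·2 = 6 ≡ 6 (mod 11).
Step 5: correct position 2: c_2 = r_2 − e = 6 − 6 ≡ 0 (mod 11). Hence c = [9, 0, 8, 5, 1].
  Check: interpolating c through the α_i gives m(x) = 4 + 3·x (degree < 2) with m(α_i) = c_i for every i, so c is indeed a codeword.


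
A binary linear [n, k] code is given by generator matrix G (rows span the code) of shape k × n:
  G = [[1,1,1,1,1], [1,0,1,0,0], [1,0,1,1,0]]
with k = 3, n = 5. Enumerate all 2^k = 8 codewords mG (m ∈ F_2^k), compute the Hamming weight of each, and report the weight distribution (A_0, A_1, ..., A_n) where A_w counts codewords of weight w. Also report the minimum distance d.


Weight distribution: A_0 = 1, A_1 = 1, A_2 = 2, A_3 = 2, A_4 = 1, A_5 = 1. Minimum distance d = 1.

Enumerate all 2^3 = 8 messages m ∈ F_2^3.
For each, compute codeword c = mG in F_2^5, then tally its weight.
  m = 000 → c = 00000, weight = 0.
  m = 100 → c = 11111, weight = 5.
  m = 010 → c = 10100, weight = 2.
  m = 110 → c = 01011, weight = 3.
  m = 001 → c = 10110, weight = 3.
  m = 101 → c = 01001, weight = 2.
  m = 011 → c = 00010, weight = 1.
  m = 111 → c = 11101, weight = 4.
Tally weights:
  weight 0: 1 codewords.
  weight 1: 1 codewords.
  weight 2: 2 codewords.
  weight 3: 2 codewords.
  weight 4: 1 codewords.
  weight 5: 1 codewords.
Minimum distance d = smallest w > 0 with A_w > 0 = 1.
Sanity: Σ A_w = 8 = 2^3 = 8 ✓.


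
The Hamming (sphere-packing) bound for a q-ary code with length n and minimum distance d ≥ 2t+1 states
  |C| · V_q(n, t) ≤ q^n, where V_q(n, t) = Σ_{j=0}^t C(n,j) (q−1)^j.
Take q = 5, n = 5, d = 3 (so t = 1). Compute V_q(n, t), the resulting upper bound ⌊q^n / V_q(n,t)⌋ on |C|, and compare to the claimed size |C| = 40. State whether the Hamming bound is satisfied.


V_q(n, t) = 21, q^n = 3125, Hamming bound = 148, |C| = 40 ≤ bound (satisfied).

Step 1: Compute V_q(n, t) = Σ_{j=0}^1 C(n, j) (q−1)^j.
  j = 0: C(5,0)·(4)^0 = 1·1 = 1.
  j = 1: C(5,1)·(4)^1 = 5·4 = 20.
  V_q(n, t) = 1 + 20 = 21.
Step 2: q^n = 5^5 = 3125.
Step 3: Hamming bound ⌊q^n / V_q(n,t)⌋ = ⌊3125/21⌋ = 148.
Step 4: Compare |C| = 40 to 148: satisfied.
The claimed |C| lies below the Hamming bound.
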